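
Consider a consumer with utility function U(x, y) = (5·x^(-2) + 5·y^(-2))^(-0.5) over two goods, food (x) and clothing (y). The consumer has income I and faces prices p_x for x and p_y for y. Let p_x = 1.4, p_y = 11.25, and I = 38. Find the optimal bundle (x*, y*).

x* = 5.4157, y* = 2.7038

MU_x ∝ 5·x^(-3), MU_y ∝ 5·y^(-3), so MRS = (y/x)^(3) = p_x/p_y.
Hence y/x = (p_x/p_y)^(1/(3)), i.e. raised to the 1/3 power.
With the ratio pinned down, the budget gives x* = I/(p_x + p_y·(y/x)) and y* = (y/x)·x*.
Numerically y/x = 0.499258, so x* = 38/(1.4 + 11.25·0.499258) = 5.4157 and y* = 0.499258·5.4157 = 2.7038.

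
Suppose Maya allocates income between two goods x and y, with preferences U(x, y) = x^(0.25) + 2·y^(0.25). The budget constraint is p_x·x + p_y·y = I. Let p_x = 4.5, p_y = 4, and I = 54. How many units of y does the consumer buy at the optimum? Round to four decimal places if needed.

From the CES first-order condition, (1/2)·(y/x)^(0.75) = p_x/p_y.
Hence y/x = (2·p_x/p_y)^(1/(0.75)), i.e. raised to the 4/3 power.
With the ratio pinned down, the budget gives x* = I/(p_x + p_y·(y/x)) and y* = (y/x)·x*.
Numerically y/x = 2.948334, so x* = 54/(4.5 + 4·2.948334) = 3.3142 and y* = 2.948334·3.3142 = 9.7715.

y* = 9.7715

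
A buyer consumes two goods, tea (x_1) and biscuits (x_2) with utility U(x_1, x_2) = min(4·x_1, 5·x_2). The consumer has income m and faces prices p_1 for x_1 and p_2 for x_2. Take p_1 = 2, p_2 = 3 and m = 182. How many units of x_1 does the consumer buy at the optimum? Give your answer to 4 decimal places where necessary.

Leontief preferences: the optimum is at the kink where x_1/5 = x_2/4, i.e. x_2 = (4/5)·x_1.
Budget: p_1·x_1 + p_2·(4/5)·x_1 = m, so (5·p_1 + 4·p_2)·x_1 = 5·m.
Demand: x_1*(p_1,p_2,m) = 5·m/(5·p_1 + 4·p_2), x_2* = 4·m/(5·p_1 + 4·p_2).
Here 5·2 + 4·3 = 22, giving x_1* = 41.3636.

x_1* = 41.3636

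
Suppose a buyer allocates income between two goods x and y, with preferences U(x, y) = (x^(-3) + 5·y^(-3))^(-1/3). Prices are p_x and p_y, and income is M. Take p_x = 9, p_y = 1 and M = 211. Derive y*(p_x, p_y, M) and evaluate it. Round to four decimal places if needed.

y* = 47.1521

MRS = MU_x/MU_y = (1/5)·(y/x)^(4). Set equal to p_x/p_y.
Hence y/x = (5·p_x/p_y)^(1/(4)), i.e. raised to the 0.25 power.
Substitute y = (y/x)·x into the budget: x* = M/(p_x + p_y·(y/x)).
Numerically y/x = 2.59002, so x* = 211/(9 + 1·2.59002) = 18.2053 and y* = 2.59002·18.2053 = 47.1521.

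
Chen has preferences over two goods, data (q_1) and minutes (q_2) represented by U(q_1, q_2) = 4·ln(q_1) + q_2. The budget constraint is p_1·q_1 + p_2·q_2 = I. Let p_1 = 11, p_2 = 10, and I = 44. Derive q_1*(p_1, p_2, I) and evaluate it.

MU_q_1 = 4/q_1, MU_q_2 = 1. Tangency: 4/q_1 = p_1/p_2.
So q_1*(p_1,p_2) = 4·p_2/p_1, independent of income; and q_2* = (I − 4·p_2)/p_2.
At the given prices: q_1* = 4·10/11 = 3.6364.

q_1* = 3.6364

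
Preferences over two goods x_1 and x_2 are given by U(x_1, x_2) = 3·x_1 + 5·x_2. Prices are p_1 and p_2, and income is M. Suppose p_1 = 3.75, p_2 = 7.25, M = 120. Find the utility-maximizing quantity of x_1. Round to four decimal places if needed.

x_1* = 32

Numerically: x_1* = 32, x_2* = 0.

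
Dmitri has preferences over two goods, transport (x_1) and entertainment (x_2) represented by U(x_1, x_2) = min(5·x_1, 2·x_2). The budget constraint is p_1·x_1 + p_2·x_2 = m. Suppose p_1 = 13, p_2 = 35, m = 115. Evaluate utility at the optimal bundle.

Leontief preferences: the optimum is at the kink where x_1/2 = x_2/5, i.e. x_2 = (5/2)·x_1.
Budget: p_1·x_1 + p_2·(5/2)·x_1 = m, so (2·p_1 + 5·p_2)·x_1 = 2·m.
Demand: x_1*(p_1,p_2,m) = 2·m/(2·p_1 + 5·p_2), x_2* = 5·m/(2·p_1 + 5·p_2).
Here 2·13 + 5·35 = 201, giving x_1* = 1.1443 and x_2* = 2.8607.
Utility at the optimum: U(1.1443, 2.8607) = 5.7214.

V = 5.7214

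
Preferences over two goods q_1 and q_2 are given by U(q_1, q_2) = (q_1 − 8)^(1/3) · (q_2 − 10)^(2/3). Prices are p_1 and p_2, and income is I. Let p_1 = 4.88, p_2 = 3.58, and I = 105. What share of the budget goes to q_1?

share on q_1 = 0.4676

MRS = (1/2)·(q_2−10)/(q_1−8). Tangency with p_1/p_2 gives q_2−10 = 2·(p_1/p_2)·(q_1−8).
Substituting into the budget: q_1* = 8 + 1/3·(I − 8·p_1 − 10·p_2)/p_1, and q_2* = 10 + 2/3·(…)/p_2.
Discretionary income = 105 − 8·4.88 − 10·3.58 = 30.16; q_1* = 8 + 1/3·30.16/4.88 = 10.0601; q_2* = 10 + 2/3·30.16/3.58 = 15.6164.
Expenditure on q_1: 4.88·10.0601 = 49.0933; share = 0.4676.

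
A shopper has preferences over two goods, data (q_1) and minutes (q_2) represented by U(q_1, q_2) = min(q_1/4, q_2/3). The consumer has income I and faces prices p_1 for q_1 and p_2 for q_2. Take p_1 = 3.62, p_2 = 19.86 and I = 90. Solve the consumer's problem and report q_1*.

q_1* = 4.8609

With perfect complements, no substitution: consume in ratio q_1:q_2 = 4:3.
Budget: p_1·q_1 + p_2·(3/4)·q_1 = I, so (4·p_1 + 3·p_2)·q_1 = 4·I.
Demand: q_1*(p_1,p_2,I) = 4·I/(4·p_1 + 3·p_2), q_2* = 3·I/(4·p_1 + 3·p_2).
Here 4·3.62 + 3·19.86 = 74.06, giving q_1* = 4.8609.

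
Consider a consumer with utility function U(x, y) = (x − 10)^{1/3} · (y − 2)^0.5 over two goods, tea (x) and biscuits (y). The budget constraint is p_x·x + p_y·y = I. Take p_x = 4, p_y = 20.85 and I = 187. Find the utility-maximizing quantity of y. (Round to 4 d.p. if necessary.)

y* = 5.0302

Let x' = x−10, y' = y−2. MRS = (2/3)·y'/x' = p_x/p_y.
Substituting into the budget: x* = 10 + 0.4·(I − 10·p_x − 2·p_y)/p_x, and y* = 2 + 0.6·(…)/p_y.
Discretionary income = 187 − 10·4 − 2·20.85 = 105.3; y* = 2 + 0.6·105.3/20.85 = 5.0302.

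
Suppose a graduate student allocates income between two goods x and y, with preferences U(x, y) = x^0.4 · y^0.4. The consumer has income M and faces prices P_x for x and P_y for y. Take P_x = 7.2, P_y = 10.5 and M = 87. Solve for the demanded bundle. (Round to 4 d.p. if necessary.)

The MRS is y/x. Set MRS = P_x/P_y.
So 0.4·P_y·y = 0.4·P_x·x; combined with the budget, a share 0.5 of income goes to x.
Demand: x*(P_x,P_y,M) = 0.5·M/P_x and y* = 0.5·M/P_y.
At P_x=7.2, P_y=10.5, M=87: x* = 0.5·87/7.2 = 6.0417, y* = 4.1429.

x* = 6.0417, y* = 4.1429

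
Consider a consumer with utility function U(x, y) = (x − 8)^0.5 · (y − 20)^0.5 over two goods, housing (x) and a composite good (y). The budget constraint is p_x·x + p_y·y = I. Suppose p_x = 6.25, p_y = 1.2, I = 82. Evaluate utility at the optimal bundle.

V = 1.4606

After buying the subsistence bundle (8, 20), a share 0.5 of the remaining income goes to x: x* = 8 + 0.5·(I − 8p_x − 20p_y)/p_x.
Discretionary income = 82 − 8·6.25 − 20·1.2 = 8; x* = 8 + 0.5·8/6.25 = 8.64; y* = 20 + 0.5·8/1.2 = 23.3333.
Utility at the optimum: U(8.64, 23.3333) = 1.4606.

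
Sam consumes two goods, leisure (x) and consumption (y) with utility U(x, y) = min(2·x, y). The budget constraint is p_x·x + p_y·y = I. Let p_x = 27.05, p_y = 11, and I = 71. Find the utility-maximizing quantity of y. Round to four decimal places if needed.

y* = 2.895

With perfect complements, no substitution: consume in ratio x:y = 1:2.
Budget: p_x·x + p_y·2·x = I, so (p_x + 2·p_y)·x = I.
Demand: x*(p_x,p_y,I) = I/(p_x + 2·p_y), y* = 2·I/(p_x + 2·p_y).
Here 27.05 + 2·11 = 49.05, giving y* = 2.895.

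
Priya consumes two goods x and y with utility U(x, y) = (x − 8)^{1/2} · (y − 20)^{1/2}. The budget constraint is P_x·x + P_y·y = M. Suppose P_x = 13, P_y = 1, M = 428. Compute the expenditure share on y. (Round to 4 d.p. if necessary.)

share on y = 0.4019

Let x' = x−8, y' = y−20. MRS = y'/x' = P_x/P_y.
Substituting into the budget: x* = 8 + 0.5·(M − 8·P_x − 20·P_y)/P_x, and y* = 20 + 0.5·(…)/P_y.
Discretionary income = 428 − 8·13 − 20·1 = 304; x* = 8 + 0.5·304/13 = 19.6923; y* = 20 + 0.5·304/1 = 172.
Expenditure on y: 1·172 = 172; share = 0.4019.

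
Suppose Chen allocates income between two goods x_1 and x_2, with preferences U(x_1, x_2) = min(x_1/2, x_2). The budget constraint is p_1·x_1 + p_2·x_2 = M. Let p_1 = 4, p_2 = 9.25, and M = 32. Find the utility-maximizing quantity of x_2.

x_2* = 1.8551

Demand: x_1*(p_1,p_2,M) = 2·M/(2·p_1 + p_2), x_2* = M/(2·p_1 + p_2).
Here 2·4 + 9.25 = 17.25, giving x_2* = 1.8551.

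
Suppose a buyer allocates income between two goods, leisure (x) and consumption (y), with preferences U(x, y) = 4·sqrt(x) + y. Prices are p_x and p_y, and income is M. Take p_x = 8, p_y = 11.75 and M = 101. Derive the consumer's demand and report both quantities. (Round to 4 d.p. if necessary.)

MU_x = 2/√x, MU_y = 1. Tangency: 2/√x = p_x/p_y.
Thus x* = (2·p_y/p_x)² — independent of M — with the rest of income spent on y.
Plugging in: x* = (2·11.75/8)² = 8.6289, y* = 2.7207.

x* = 8.6289, y* = 2.7207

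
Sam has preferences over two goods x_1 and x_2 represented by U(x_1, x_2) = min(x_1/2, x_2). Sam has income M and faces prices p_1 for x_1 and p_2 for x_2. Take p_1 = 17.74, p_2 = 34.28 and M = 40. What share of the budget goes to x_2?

share on x_2 = 0.4914

With perfect complements, no substitution: consume in ratio x_1:x_2 = 2:1.
Budget: p_1·x_1 + p_2·(1/2)·x_1 = M, so (2·p_1 + p_2)·x_1 = 2·M.
Demand: x_1*(p_1,p_2,M) = 2·M/(2·p_1 + p_2), x_2* = M/(2·p_1 + p_2).
Here 2·17.74 + 34.28 = 69.76, giving x_1* = 1.1468 and x_2* = 0.5734.
Expenditure on x_2: 34.28·0.5734 = 19.656; share = 0.4914.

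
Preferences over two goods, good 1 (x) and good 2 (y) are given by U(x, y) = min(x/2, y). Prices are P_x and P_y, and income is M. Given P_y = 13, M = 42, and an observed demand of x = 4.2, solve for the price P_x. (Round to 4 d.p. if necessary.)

With perfect complements, no substitution: consume in ratio x:y = 2:1.
Budget: P_x·x + P_y·(1/2)·x = M, so (2·P_x + P_y)·x = 2·M.
Demand: x*(P_x,P_y,M) = 2·M/(2·P_x + P_y), y* = M/(2·P_x + P_y).
Set x* = 4.2 in the demand function and solve for P_x: P_x = 3.5.

P_x = 3.5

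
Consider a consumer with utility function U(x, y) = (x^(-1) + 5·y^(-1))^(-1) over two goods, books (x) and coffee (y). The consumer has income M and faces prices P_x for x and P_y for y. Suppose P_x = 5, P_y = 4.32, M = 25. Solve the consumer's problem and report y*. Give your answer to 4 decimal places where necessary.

y* = 3.9072

Numerically y/x = 2.405626, so x* = 25/(5 + 4.32·2.405626) = 1.6242 and y* = 2.405626·1.6242 = 3.9072.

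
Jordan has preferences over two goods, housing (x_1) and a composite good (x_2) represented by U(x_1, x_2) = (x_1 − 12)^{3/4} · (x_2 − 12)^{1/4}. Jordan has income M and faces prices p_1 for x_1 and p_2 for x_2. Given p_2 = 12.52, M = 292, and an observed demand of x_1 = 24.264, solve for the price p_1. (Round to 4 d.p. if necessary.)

p_1 = 5

This is Cobb-Douglas in (x_1−12, x_2−12): tangency gives 0.75·p_2·(x_2−12) = 0.25·p_1·(x_1−12).
After buying the subsistence bundle (12, 12), a share 0.75 of the remaining income goes to x_1: x_1* = 12 + 0.75·(M − 12p_1 − 12p_2)/p_1.
Set x_1* = 24.264 in the demand function and solve for p_1: p_1 = 5.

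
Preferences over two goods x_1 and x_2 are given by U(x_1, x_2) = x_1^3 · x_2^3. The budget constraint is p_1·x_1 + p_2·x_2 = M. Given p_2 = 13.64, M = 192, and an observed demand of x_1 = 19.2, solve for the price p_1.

p_1 = 5

The MRS is x_2/x_1. Set MRS = p_1/p_2.
So 3·p_2·x_2 = 3·p_1·x_1; combined with the budget, a share 0.5 of income goes to x_1.
Demand: x_1*(p_1,p_2,M) = 0.5·M/p_1 and x_2* = 0.5·M/p_2.
Set x_1* = 19.2 in the demand function and solve for p_1: p_1 = 5.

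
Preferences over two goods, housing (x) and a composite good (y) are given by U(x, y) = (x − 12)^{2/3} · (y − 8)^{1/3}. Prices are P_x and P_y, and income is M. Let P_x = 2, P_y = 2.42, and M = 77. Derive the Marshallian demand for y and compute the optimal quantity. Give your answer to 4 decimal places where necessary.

y* = 12.6336

This is Cobb-Douglas in (x−12, y−8): tangency gives 2/3·P_y·(y−8) = 1/3·P_x·(x−12).
Substituting into the budget: x* = 12 + 2/3·(M − 12·P_x − 8·P_y)/P_x, and y* = 8 + 1/3·(…)/P_y.
Discretionary income = 77 − 12·2 − 8·2.42 = 33.64; y* = 8 + 1/3·33.64/2.42 = 12.6336.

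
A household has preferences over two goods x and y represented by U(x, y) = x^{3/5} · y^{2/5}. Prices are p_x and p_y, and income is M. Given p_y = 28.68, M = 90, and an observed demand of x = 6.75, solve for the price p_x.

p_x = 8

The MRS is (3/2)·y/x. Set MRS = p_x/p_y.
So 0.6·p_y·y = 0.4·p_x·x; combined with the budget, a share 0.6 of income goes to x.
Demand: x*(p_x,p_y,M) = 0.6·M/p_x and y* = 0.4·M/p_y.
Set x* = 6.75 in the demand function and solve for p_x: p_x = 8.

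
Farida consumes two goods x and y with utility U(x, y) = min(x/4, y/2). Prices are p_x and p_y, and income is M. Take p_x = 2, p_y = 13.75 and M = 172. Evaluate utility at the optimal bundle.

V = 4.8451

Here 4·2 + 2·13.75 = 35.5, giving x* = 19.3803 and y* = 9.6901.
Utility at the optimum: U(19.3803, 9.6901) = 4.8451.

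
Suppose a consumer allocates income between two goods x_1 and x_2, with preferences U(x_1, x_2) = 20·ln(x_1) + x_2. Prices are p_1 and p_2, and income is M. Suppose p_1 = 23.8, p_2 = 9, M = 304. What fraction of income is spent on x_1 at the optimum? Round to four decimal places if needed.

share on x_1 = 0.5921

MU_x_1 = 20/x_1, MU_x_2 = 1. Tangency: 20/x_1 = p_1/p_2.
So x_1*(p_1,p_2) = 20·p_2/p_1, independent of income; and x_2* = (M − 20·p_2)/p_2.
At the given prices: x_1* = 20·9/23.8 = 7.563, and x_2* = 13.7778.
Expenditure on x_1: 23.8·7.563 = 180; share = 0.5921.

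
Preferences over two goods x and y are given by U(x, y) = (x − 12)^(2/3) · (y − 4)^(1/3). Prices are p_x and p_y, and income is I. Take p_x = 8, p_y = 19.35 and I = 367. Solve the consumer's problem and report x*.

Let x' = x−12, y' = y−4. MRS = 2·y'/x' = p_x/p_y.
After buying the subsistence bundle (12, 4), a share 2/3 of the remaining income goes to x: x* = 12 + 2/3·(I − 12p_x − 4p_y)/p_x.
Discretionary income = 367 − 12·8 − 4·19.35 = 193.6; x* = 12 + 2/3·193.6/8 = 28.1333.

x* = 28.1333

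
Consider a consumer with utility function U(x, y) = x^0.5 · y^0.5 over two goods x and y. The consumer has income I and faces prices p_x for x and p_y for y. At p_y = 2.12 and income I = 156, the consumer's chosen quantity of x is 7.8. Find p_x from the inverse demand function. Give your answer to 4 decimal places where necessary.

Tangency: MRS = y/x = p_x/p_y.
So 0.5·p_y·y = 0.5·p_x·x; combined with the budget, a share 0.5 of income goes to x.
Demand: x*(p_x,p_y,I) = 0.5·I/p_x and y* = 0.5·I/p_y.
Set x* = 7.8 in the demand function and solve for p_x: p_x = 10.

p_x = 10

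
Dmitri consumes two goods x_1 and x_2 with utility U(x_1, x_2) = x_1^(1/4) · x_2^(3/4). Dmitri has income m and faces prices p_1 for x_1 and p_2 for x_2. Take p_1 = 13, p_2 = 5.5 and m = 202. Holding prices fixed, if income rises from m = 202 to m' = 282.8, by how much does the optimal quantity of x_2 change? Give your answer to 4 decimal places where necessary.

Δx_2* = 11.0182

Tangency: MRS = (1/3)·x_2/x_1 = p_1/p_2.
So 0.25·p_2·x_2 = 0.75·p_1·x_1; combined with the budget, a share 0.25 of income goes to x_1.
Demand: x_1*(p_1,p_2,m) = 0.25·m/p_1 and x_2* = 0.75·m/p_2.
At p_1=13, p_2=5.5, m=202: x_2* = 0.75·202/5.5 = 27.5455.
At m' = 282.8: x_2* = 38.5636. Change: 38.5636 − 27.5455 = 11.0182.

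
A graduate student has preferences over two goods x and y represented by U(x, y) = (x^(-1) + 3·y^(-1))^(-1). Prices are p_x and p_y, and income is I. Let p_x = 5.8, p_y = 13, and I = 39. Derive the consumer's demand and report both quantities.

x* = 1.8714, y* = 2.1651

From the CES first-order condition, (1/3)·(y/x)^(2) = p_x/p_y.
Hence y/x = (3·p_x/p_y)^(1/(2)), i.e. raised to the 0.5 power.
With the ratio pinned down, the budget gives x* = I/(p_x + p_y·(y/x)) and y* = (y/x)·x*.
Numerically y/x = 1.156919, so x* = 39/(5.8 + 13·1.156919) = 1.8714 and y* = 1.156919·1.8714 = 2.1651.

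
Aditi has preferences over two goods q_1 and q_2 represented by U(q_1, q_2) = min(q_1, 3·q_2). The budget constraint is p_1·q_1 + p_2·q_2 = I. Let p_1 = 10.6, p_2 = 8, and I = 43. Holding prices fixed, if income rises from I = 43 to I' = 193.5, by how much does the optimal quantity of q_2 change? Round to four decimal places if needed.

Leontief preferences: the optimum is at the kink where q_1/3 = q_2/1, i.e. q_2 = (1/3)·q_1.
Budget: p_1·q_1 + p_2·(1/3)·q_1 = I, so (3·p_1 + p_2)·q_1 = 3·I.
Demand: q_1*(p_1,p_2,I) = 3·I/(3·p_1 + p_2), q_2* = I/(3·p_1 + p_2).
Here 3·10.6 + 8 = 39.8, giving q_2* = 1.0804.
At I' = 193.5: q_2* = 4.8618. Change: 4.8618 − 1.0804 = 3.7814.

Δq_2* = 3.7814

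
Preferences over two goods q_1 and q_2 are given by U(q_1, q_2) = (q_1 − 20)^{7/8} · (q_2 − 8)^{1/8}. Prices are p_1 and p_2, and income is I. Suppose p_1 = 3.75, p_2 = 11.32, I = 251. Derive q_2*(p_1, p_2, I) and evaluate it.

MRS = 7·(q_2−8)/(q_1−20). Tangency with p_1/p_2 gives q_2−8 = (1/7)·(p_1/p_2)·(q_1−20).
After buying the subsistence bundle (20, 8), a share 0.875 of the remaining income goes to q_1: q_1* = 20 + 0.875·(I − 20p_1 − 8p_2)/p_1.
Discretionary income = 251 − 20·3.75 − 8·11.32 = 85.44; q_2* = 8 + 0.125·85.44/11.32 = 8.9435.

q_2* = 8.9435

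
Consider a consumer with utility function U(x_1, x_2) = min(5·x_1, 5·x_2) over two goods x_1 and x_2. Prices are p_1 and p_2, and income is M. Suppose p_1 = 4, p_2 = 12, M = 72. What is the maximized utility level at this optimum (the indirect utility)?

Leontief preferences: the optimum is at the kink where x_1/5 = x_2/5, i.e. x_2 = x_1.
Budget: p_1·x_1 + p_2·x_1 = M, so (5·p_1 + 5·p_2)·x_1 = 5·M.
Demand: x_1*(p_1,p_2,M) = 5·M/(5·p_1 + 5·p_2), x_2* = 5·M/(5·p_1 + 5·p_2).
Here 5·4 + 5·12 = 80, giving x_1* = 4.5 and x_2* = 4.5.
Utility at the optimum: U(4.5, 4.5) = 22.5.

V = 22.5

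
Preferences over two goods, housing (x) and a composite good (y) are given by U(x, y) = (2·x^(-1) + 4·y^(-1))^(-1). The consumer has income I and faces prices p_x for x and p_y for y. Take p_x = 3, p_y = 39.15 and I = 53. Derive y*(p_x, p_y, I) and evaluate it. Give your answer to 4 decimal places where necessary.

MU_x ∝ 2·x^(-2), MU_y ∝ 4·y^(-2), so MRS = (1/2)·(y/x)^(2) = p_x/p_y.
Hence y/x = (2·p_x/p_y)^(1/(2)), i.e. raised to the 0.5 power.
With the ratio pinned down, the budget gives x* = I/(p_x + p_y·(y/x)) and y* = (y/x)·x*.
Numerically y/x = 0.39148, so x* = 53/(3 + 39.15·0.39148) = 2.892 and y* = 0.39148·2.892 = 1.1322.

y* = 1.1322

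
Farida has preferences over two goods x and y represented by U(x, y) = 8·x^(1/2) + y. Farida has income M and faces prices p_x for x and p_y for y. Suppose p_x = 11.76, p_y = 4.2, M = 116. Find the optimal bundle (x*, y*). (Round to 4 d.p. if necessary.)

x* = 2.0408, y* = 21.9048

MU_x = 4/√x, MU_y = 1. Tangency: 4/√x = p_x/p_y.
Solve: √x = 4·p_y/p_x, so x*(p_x,p_y) = (4·p_y/p_x)², and y* = (M − p_x·x*)/p_y.
Plugging in: x* = (4·4.2/11.76)² = 2.0408, y* = 21.9048.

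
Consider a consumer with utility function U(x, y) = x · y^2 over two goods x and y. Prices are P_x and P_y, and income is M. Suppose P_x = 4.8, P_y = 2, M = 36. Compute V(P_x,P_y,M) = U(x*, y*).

MU_x/MU_y = (y)/(2·x); tangency sets this equal to P_x/P_y.
Rearranging, P_y·y = 2·P_x·x. Substituting into the budget gives P_x·x·(1 + 2) = M.
Demand: x*(P_x,P_y,M) = 1/3·M/P_x and y* = 2/3·M/P_y.
At P_x=4.8, P_y=2, M=36: x* = 1/3·36/4.8 = 2.5, y* = 12.
Utility at the optimum: U(2.5, 12) = 360.

V = 360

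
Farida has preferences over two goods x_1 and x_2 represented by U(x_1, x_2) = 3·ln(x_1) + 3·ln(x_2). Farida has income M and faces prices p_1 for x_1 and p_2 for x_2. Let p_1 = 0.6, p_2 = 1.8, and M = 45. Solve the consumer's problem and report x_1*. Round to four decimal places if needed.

x_1* = 37.5

Demand: x_1*(p_1,p_2,M) = 0.5·M/p_1 and x_2* = 0.5·M/p_2.
At p_1=0.6, p_2=1.8, M=45: x_1* = 0.5·45/0.6 = 37.5.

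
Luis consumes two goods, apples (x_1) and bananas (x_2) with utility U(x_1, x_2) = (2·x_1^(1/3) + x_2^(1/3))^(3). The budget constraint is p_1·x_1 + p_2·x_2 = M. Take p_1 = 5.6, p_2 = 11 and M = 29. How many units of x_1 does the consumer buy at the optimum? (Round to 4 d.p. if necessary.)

MRS = MU_x_1/MU_x_2 = 2·(x_2/x_1)^(2/3). Set equal to p_1/p_2.
Hence x_2/x_1 = ((1/2)·p_1/p_2)^(1/(2/3)), i.e. raised to the 1.5 power.
With the ratio pinned down, the budget gives x_1* = M/(p_1 + p_2·(x_2/x_1)) and x_2* = (x_2/x_1)·x_1*.
Numerically x_2/x_1 = 0.128425, so x_1* = 29/(5.6 + 11·0.128425) = 4.1354.

x_1* = 4.1354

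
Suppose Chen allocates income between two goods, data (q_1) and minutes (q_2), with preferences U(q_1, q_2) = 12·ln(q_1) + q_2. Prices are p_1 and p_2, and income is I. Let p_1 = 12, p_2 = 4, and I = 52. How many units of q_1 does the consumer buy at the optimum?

q_1* = 4

MU_q_1 = 12/q_1, MU_q_2 = 1. Tangency: 12/q_1 = p_1/p_2.
So q_1*(p_1,p_2) = 12·p_2/p_1, independent of income; and q_2* = (I − 12·p_2)/p_2.
At the given prices: q_1* = 12·4/12 = 4.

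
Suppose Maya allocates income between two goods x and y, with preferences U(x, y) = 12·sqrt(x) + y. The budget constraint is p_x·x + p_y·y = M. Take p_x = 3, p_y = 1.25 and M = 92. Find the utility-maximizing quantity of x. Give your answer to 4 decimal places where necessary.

x* = 6.25

MU_x = 6/√x, MU_y = 1. Tangency: 6/√x = p_x/p_y.
Solve: √x = 6·p_y/p_x, so x*(p_x,p_y) = (6·p_y/p_x)², and y* = (M − p_x·x*)/p_y.
Plugging in: x* = (6·1.25/3)² = 6.25.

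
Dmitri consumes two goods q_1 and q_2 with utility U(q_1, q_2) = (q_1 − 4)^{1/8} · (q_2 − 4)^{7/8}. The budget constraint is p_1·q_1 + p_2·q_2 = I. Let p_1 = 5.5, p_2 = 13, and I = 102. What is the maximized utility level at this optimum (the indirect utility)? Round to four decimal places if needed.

MRS = (1/7)·(q_2−4)/(q_1−4). Tangency with p_1/p_2 gives q_2−4 = 7·(p_1/p_2)·(q_1−4).
After buying the subsistence bundle (4, 4), a share 0.125 of the remaining income goes to q_1: q_1* = 4 + 0.125·(I − 4p_1 − 4p_2)/p_1.
Discretionary income = 102 − 4·5.5 − 4·13 = 28; q_1* = 4 + 0.125·28/5.5 = 4.6364; q_2* = 4 + 0.875·28/13 = 5.8846.
Utility at the optimum: U(4.6364, 5.8846) = 1.6454.

V = 1.6454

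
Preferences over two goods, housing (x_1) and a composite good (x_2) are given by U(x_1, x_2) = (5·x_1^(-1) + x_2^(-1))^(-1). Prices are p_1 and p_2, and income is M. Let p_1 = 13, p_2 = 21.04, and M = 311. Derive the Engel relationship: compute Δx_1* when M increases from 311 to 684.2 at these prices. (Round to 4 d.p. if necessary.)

Δx_1* = 18.2975

From the CES first-order condition, 5·(x_2/x_1)^(2) = p_1/p_2.
Solve for the ratio: x_2/x_1 = [(1/5)·p_1/p_2]^(0.5).
With the ratio pinned down, the budget gives x_1* = M/(p_1 + p_2·(x_2/x_1)) and x_2* = (x_2/x_1)·x_1*.
Numerically x_2/x_1 = 0.351531, so x_1* = 311/(13 + 21.04·0.351531) = 15.2479.
At M' = 684.2: x_1* = 33.5454. Change: 33.5454 − 15.2479 = 18.2975.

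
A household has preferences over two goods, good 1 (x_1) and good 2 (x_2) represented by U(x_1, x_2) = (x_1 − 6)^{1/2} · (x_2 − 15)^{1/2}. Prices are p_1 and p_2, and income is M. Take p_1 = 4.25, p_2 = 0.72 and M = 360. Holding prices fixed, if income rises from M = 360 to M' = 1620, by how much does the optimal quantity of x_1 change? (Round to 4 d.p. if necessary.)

Let x_1' = x_1−6, x_2' = x_2−15. MRS = x_2'/x_1' = p_1/p_2.
Substituting into the budget: x_1* = 6 + 0.5·(M − 6·p_1 − 15·p_2)/p_1, and x_2* = 15 + 0.5·(…)/p_2.
Discretionary income = 360 − 6·4.25 − 15·0.72 = 323.7; x_1* = 6 + 0.5·323.7/4.25 = 44.0824.
At M' = 1620: x_1* = 192.3176. Change: 192.3176 − 44.0824 = 148.2353.

Δx_1* = 148.2353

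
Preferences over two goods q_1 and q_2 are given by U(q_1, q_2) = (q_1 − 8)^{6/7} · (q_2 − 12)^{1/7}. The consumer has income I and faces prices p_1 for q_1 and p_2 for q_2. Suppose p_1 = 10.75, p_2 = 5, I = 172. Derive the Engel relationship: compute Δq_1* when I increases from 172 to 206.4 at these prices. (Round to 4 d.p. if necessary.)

Δq_1* = 2.7429

Let q_1' = q_1−8, q_2' = q_2−12. MRS = 6·q_2'/q_1' = p_1/p_2.
Substituting into the budget: q_1* = 8 + 6/7·(I − 8·p_1 − 12·p_2)/p_1, and q_2* = 12 + 1/7·(…)/p_2.
Discretionary income = 172 − 8·10.75 − 12·5 = 26; q_1* = 8 + 6/7·26/10.75 = 10.0731.
At I' = 206.4: q_1* = 12.8159. Change: 12.8159 − 10.0731 = 2.7429.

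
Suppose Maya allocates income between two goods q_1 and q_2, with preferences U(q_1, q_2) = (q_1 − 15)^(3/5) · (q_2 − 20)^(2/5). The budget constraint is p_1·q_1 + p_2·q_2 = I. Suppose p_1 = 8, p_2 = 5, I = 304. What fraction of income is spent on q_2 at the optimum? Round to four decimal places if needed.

This is Cobb-Douglas in (q_1−15, q_2−20): tangency gives 0.6·p_2·(q_2−20) = 0.4·p_1·(q_1−15).
After buying the subsistence bundle (15, 20), a share 0.6 of the remaining income goes to q_1: q_1* = 15 + 0.6·(I − 15p_1 − 20p_2)/p_1.
Discretionary income = 304 − 15·8 − 20·5 = 84; q_1* = 15 + 0.6·84/8 = 21.3; q_2* = 20 + 0.4·84/5 = 26.72.
Expenditure on q_2: 5·26.72 = 133.6; share = 0.4395.

share on q_2 = 0.4395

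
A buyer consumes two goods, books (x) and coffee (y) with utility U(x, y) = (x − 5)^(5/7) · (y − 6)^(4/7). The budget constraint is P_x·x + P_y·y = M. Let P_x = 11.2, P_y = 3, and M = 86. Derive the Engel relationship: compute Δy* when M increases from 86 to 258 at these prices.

This is Cobb-Douglas in (x−5, y−6): tangency gives 5/7·P_y·(y−6) = 4/7·P_x·(x−5).
Substituting into the budget: x* = 5 + 5/9·(M − 5·P_x − 6·P_y)/P_x, and y* = 6 + 4/9·(…)/P_y.
Discretionary income = 86 − 5·11.2 − 6·3 = 12; y* = 6 + 4/9·12/3 = 7.7778.
At M' = 258: y* = 33.2593. Change: 33.2593 − 7.7778 = 25.4815.

Δy* = 25.4815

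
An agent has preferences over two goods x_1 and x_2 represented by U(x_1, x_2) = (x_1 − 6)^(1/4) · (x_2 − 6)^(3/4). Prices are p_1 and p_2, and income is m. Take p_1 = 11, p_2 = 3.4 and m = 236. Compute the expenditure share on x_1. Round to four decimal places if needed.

share on x_1 = 0.4381

Discretionary income = 236 − 6·11 − 6·3.4 = 149.6; x_1* = 6 + 0.25·149.6/11 = 9.4; x_2* = 6 + 0.75·149.6/3.4 = 39.
Expenditure on x_1: 11·9.4 = 103.4; share = 0.4381.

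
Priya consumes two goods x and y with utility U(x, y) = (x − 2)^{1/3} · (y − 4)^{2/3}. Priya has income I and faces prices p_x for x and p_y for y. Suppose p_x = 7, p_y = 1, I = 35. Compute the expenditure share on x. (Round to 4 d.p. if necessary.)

MRS = (1/2)·(y−4)/(x−2). Tangency with p_x/p_y gives y−4 = 2·(p_x/p_y)·(x−2).
After buying the subsistence bundle (2, 4), a share 1/3 of the remaining income goes to x: x* = 2 + 1/3·(I − 2p_x − 4p_y)/p_x.
Discretionary income = 35 − 2·7 − 4·1 = 17; x* = 2 + 1/3·17/7 = 2.8095; y* = 4 + 2/3·17/1 = 15.3333.
Expenditure on x: 7·2.8095 = 19.6667; share = 0.5619.

share on x = 0.5619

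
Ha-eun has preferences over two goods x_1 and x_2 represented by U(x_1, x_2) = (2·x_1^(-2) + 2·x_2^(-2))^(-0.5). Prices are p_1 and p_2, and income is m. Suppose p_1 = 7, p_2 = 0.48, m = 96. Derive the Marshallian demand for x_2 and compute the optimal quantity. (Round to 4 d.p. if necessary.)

MRS = MU_x_1/MU_x_2 = (x_2/x_1)^(3). Set equal to p_1/p_2.
Solve for the ratio: x_2/x_1 = [p_1/p_2]^(1/3).
With the ratio pinned down, the budget gives x_1* = m/(p_1 + p_2·(x_2/x_1)) and x_2* = (x_2/x_1)·x_1*.
Numerically x_2/x_1 = 2.443162, so x_1* = 96/(7 + 0.48·2.443162) = 11.7464 and x_2* = 2.443162·11.7464 = 28.6984.

x_2* = 28.6984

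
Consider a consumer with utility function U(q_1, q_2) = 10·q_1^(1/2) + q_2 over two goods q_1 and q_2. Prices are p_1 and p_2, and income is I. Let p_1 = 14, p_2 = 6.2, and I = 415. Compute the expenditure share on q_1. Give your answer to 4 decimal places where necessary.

Thus q_1* = (5·p_2/p_1)² — independent of I — with the rest of income spent on q_2.
Plugging in: q_1* = (5·6.2/14)² = 4.9031, q_2* = 55.8641.
Expenditure on q_1: 14·4.9031 = 68.6429; share = 0.1654.

share on q_1 = 0.1654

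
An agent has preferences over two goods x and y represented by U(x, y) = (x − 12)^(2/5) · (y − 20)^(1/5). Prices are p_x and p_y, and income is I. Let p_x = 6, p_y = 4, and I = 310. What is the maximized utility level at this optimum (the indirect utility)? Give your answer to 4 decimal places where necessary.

V = 5.2682

Let x' = x−12, y' = y−20. MRS = 2·y'/x' = p_x/p_y.
Substituting into the budget: x* = 12 + 2/3·(I − 12·p_x − 20·p_y)/p_x, and y* = 20 + 1/3·(…)/p_y.
Discretionary income = 310 − 12·6 − 20·4 = 158; x* = 12 + 2/3·158/6 = 29.5556; y* = 20 + 1/3·158/4 = 33.1667.
Utility at the optimum: U(29.5556, 33.1667) = 5.2682.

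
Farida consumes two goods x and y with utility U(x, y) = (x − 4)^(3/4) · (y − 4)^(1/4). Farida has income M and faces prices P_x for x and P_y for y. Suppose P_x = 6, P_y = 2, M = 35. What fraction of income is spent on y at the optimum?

This is Cobb-Douglas in (x−4, y−4): tangency gives 0.75·P_y·(y−4) = 0.25·P_x·(x−4).
Substituting into the budget: x* = 4 + 0.75·(M − 4·P_x − 4·P_y)/P_x, and y* = 4 + 0.25·(…)/P_y.
Discretionary income = 35 − 4·6 − 4·2 = 3; x* = 4 + 0.75·3/6 = 4.375; y* = 4 + 0.25·3/2 = 4.375.
Expenditure on y: 2·4.375 = 8.75; share = 0.25.

share on y = 0.25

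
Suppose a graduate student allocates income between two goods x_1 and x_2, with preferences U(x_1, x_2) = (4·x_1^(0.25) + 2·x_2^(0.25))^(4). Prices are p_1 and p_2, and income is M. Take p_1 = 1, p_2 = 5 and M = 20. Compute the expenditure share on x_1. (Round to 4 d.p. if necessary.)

With the ratio pinned down, the budget gives x_1* = M/(p_1 + p_2·(x_2/x_1)) and x_2* = (x_2/x_1)·x_1*.
Numerically x_2/x_1 = 0.046416, so x_1* = 20/(1 + 5·0.046416) = 16.2327 and x_2* = 0.046416·16.2327 = 0.7535.
Expenditure on x_1: 1·16.2327 = 16.2327; share = 0.8116.

share on x_1 = 0.8116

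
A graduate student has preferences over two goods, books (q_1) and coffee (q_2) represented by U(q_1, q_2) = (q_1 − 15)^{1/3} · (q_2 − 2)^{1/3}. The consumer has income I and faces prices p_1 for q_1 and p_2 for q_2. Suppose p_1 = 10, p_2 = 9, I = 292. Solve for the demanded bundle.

q_1* = 21.2, q_2* = 8.8889

Let q_1' = q_1−15, q_2' = q_2−2. MRS = q_2'/q_1' = p_1/p_2.
After buying the subsistence bundle (15, 2), a share 0.5 of the remaining income goes to q_1: q_1* = 15 + 0.5·(I − 15p_1 − 2p_2)/p_1.
Discretionary income = 292 − 15·10 − 2·9 = 124; q_1* = 15 + 0.5·124/10 = 21.2; q_2* = 2 + 0.5·124/9 = 8.8889.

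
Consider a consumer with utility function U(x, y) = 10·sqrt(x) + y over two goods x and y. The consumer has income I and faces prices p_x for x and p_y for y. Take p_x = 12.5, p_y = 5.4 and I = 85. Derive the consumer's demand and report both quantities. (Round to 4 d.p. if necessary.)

x* = 4.6656, y* = 4.9407

Utility is quasi-linear in y; the FOC for x is 5/√x = p_x/p_y.
Solve: √x = 5·p_y/p_x, so x*(p_x,p_y) = (5·p_y/p_x)², and y* = (I − p_x·x*)/p_y.
Plugging in: x* = (5·5.4/12.5)² = 4.6656, y* = 4.9407.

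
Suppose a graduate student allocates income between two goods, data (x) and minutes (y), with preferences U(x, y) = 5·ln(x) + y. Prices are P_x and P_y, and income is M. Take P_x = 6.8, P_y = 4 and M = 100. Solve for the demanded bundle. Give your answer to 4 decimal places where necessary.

At the given prices: x* = 5·4/6.8 = 2.9412, and y* = 20.

x* = 2.9412, y* = 20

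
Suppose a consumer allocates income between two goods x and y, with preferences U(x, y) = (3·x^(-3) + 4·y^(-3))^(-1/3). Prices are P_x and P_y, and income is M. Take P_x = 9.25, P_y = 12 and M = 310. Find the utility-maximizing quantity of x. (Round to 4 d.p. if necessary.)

x* = 14.5318

From the CES first-order condition, (3/4)·(y/x)^(4) = P_x/P_y.
Hence y/x = ((4/3)·P_x/P_y)^(1/(4)), i.e. raised to the 0.25 power.
With the ratio pinned down, the budget gives x* = M/(P_x + P_y·(y/x)) and y* = (y/x)·x*.
Numerically y/x = 1.006873, so x* = 310/(9.25 + 12·1.006873) = 14.5318.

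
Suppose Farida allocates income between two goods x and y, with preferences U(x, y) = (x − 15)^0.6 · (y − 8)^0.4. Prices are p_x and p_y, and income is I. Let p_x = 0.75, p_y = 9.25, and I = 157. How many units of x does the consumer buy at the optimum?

Let x' = x−15, y' = y−8. MRS = (3/2)·y'/x' = p_x/p_y.
After buying the subsistence bundle (15, 8), a share 0.6 of the remaining income goes to x: x* = 15 + 0.6·(I − 15p_x − 8p_y)/p_x.
Discretionary income = 157 − 15·0.75 − 8·9.25 = 71.75; x* = 15 + 0.6·71.75/0.75 = 72.4.

x* = 72.4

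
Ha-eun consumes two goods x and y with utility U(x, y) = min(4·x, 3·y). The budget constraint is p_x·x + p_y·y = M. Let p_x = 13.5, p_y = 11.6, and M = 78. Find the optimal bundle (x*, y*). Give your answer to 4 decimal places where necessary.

With perfect complements, no substitution: consume in ratio x:y = 3:4.
Budget: p_x·x + p_y·(4/3)·x = M, so (3·p_x + 4·p_y)·x = 3·M.
Demand: x*(p_x,p_y,M) = 3·M/(3·p_x + 4·p_y), y* = 4·M/(3·p_x + 4·p_y).
Here 3·13.5 + 4·11.6 = 86.9, giving x* = 2.6928 and y* = 3.5903.

x* = 2.6928, y* = 3.5903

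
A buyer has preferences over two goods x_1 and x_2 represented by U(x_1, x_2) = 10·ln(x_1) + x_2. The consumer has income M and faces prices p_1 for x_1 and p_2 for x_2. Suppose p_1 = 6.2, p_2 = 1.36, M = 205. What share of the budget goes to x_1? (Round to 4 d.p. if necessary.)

So x_1*(p_1,p_2) = 10·p_2/p_1, independent of income; and x_2* = (M − 10·p_2)/p_2.
At the given prices: x_1* = 10·1.36/6.2 = 2.1935, and x_2* = 140.7353.
Expenditure on x_1: 6.2·2.1935 = 13.6; share = 0.0663.

share on x_1 = 0.0663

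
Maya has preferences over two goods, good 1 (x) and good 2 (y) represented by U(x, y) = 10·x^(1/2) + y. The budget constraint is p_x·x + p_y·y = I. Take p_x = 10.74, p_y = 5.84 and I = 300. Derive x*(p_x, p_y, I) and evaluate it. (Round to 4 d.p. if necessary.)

Thus x* = (5·p_y/p_x)² — independent of I — with the rest of income spent on y.
Plugging in: x* = (5·5.84/10.74)² = 7.3919.

x* = 7.3919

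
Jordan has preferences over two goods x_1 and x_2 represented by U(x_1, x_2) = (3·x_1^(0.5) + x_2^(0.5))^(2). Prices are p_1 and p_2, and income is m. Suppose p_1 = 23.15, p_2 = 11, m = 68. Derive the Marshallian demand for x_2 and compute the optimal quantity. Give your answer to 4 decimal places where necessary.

x_2* = 1.1716

From the CES first-order condition, 3·(x_2/x_1)^(0.5) = p_1/p_2.
Hence x_2/x_1 = ((1/3)·p_1/p_2)^(1/(0.5)), i.e. raised to the 2 power.
With the ratio pinned down, the budget gives x_1* = m/(p_1 + p_2·(x_2/x_1)) and x_2* = (x_2/x_1)·x_1*.
Numerically x_2/x_1 = 0.492124, so x_1* = 68/(23.15 + 11·0.492124) = 2.3807 and x_2* = 0.492124·2.3807 = 1.1716.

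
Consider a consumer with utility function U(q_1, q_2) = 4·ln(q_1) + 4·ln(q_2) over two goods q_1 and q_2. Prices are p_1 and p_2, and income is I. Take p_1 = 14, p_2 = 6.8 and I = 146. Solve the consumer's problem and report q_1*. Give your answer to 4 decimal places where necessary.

q_1* = 5.2143

The MRS is q_2/q_1. Set MRS = p_1/p_2.
Rearranging, p_2·q_2 = p_1·q_1. Substituting into the budget gives p_1·q_1·(1 + 1) = I.
Demand: q_1*(p_1,p_2,I) = 0.5·I/p_1 and q_2* = 0.5·I/p_2.
At p_1=14, p_2=6.8, I=146: q_1* = 0.5·146/14 = 5.2143.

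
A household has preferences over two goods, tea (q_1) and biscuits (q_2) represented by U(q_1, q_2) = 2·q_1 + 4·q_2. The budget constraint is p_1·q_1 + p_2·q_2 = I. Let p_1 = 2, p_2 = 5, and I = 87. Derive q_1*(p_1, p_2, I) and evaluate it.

q_1* = 43.5

Linear utility — the consumer picks whichever good has higher MU/price: 2/2 = 1 vs 4/5 = 0.8.
q_1 gives more utility per dollar, so spend all income on q_1: q_1* = I/p_1, q_2* = 0.
Numerically: q_1* = 43.5, q_2* = 0.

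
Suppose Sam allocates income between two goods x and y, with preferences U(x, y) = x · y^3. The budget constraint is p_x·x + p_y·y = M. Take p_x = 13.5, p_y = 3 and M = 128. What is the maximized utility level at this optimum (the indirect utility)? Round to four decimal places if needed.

V = 77672.2963

Tangency: MRS = (1/3)·y/x = p_x/p_y.
So p_y·y = 3·p_x·x; combined with the budget, a share 0.25 of income goes to x.
Demand: x*(p_x,p_y,M) = 0.25·M/p_x and y* = 0.75·M/p_y.
At p_x=13.5, p_y=3, M=128: x* = 0.25·128/13.5 = 2.3704, y* = 32.
Utility at the optimum: U(2.3704, 32) = 77672.2963.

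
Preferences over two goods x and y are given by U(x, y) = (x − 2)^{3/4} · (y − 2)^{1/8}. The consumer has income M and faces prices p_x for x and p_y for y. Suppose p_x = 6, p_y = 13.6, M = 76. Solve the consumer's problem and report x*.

Let x' = x−2, y' = y−2. MRS = 6·y'/x' = p_x/p_y.
After buying the subsistence bundle (2, 2), a share 6/7 of the remaining income goes to x: x* = 2 + 6/7·(M − 2p_x − 2p_y)/p_x.
Discretionary income = 76 − 2·6 − 2·13.6 = 36.8; x* = 2 + 6/7·36.8/6 = 7.2571.

x* = 7.2571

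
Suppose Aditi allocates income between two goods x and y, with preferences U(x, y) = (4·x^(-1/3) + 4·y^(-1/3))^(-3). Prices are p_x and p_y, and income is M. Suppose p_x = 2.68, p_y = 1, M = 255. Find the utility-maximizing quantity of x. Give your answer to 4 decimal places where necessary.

x* = 53.4076

From the CES first-order condition, (y/x)^(4/3) = p_x/p_y.
Hence y/x = (p_x/p_y)^(1/(4/3)), i.e. raised to the 0.75 power.
Substitute y = (y/x)·x into the budget: x* = M/(p_x + p_y·(y/x)).
Numerically y/x = 2.0946, so x* = 255/(2.68 + 1·2.0946) = 53.4076.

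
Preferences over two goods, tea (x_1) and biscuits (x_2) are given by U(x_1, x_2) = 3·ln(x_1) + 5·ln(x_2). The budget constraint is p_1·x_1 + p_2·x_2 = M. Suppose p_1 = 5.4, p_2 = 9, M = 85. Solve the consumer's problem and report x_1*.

x_1* = 5.9028

MU_x_1/MU_x_2 = (3·x_2)/(5·x_1); tangency sets this equal to p_1/p_2.
Rearranging, p_2·x_2 = (5/3)·p_1·x_1. Substituting into the budget gives p_1·x_1·(1 + (5/3)) = M.
Demand: x_1*(p_1,p_2,M) = 0.375·M/p_1 and x_2* = 0.625·M/p_2.
At p_1=5.4, p_2=9, M=85: x_1* = 0.375·85/5.4 = 5.9028.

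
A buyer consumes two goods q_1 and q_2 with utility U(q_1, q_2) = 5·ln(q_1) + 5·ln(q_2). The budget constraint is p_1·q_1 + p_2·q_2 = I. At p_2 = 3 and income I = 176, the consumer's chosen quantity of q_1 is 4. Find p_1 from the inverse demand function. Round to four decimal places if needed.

The MRS is q_2/q_1. Set MRS = p_1/p_2.
So 5·p_2·q_2 = 5·p_1·q_1; combined with the budget, a share 0.5 of income goes to q_1.
Demand: q_1*(p_1,p_2,I) = 0.5·I/p_1 and q_2* = 0.5·I/p_2.
Set q_1* = 4 in the demand function and solve for p_1: p_1 = 22.

p_1 = 22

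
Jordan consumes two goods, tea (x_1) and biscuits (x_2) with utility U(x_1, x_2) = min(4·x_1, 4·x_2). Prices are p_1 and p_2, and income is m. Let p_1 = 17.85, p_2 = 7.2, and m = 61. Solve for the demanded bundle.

x_1* = 2.4351, x_2* = 2.4351

Leontief preferences: the optimum is at the kink where x_1/4 = x_2/4, i.e. x_2 = x_1.
Budget: p_1·x_1 + p_2·x_1 = m, so (4·p_1 + 4·p_2)·x_1 = 4·m.
Demand: x_1*(p_1,p_2,m) = 4·m/(4·p_1 + 4·p_2), x_2* = 4·m/(4·p_1 + 4·p_2).
Here 4·17.85 + 4·7.2 = 100.2, giving x_1* = 2.4351 and x_2* = 2.4351.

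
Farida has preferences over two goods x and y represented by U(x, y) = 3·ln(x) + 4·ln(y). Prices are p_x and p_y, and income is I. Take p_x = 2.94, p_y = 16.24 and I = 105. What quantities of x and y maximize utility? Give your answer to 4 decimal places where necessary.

The MRS is (3/4)·y/x. Set MRS = p_x/p_y.
So 3·p_y·y = 4·p_x·x; combined with the budget, a share 3/7 of income goes to x.
Demand: x*(p_x,p_y,I) = 3/7·I/p_x and y* = 4/7·I/p_y.
At p_x=2.94, p_y=16.24, I=105: x* = 3/7·105/2.94 = 15.3061, y* = 3.6946.

x* = 15.3061, y* = 3.6946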